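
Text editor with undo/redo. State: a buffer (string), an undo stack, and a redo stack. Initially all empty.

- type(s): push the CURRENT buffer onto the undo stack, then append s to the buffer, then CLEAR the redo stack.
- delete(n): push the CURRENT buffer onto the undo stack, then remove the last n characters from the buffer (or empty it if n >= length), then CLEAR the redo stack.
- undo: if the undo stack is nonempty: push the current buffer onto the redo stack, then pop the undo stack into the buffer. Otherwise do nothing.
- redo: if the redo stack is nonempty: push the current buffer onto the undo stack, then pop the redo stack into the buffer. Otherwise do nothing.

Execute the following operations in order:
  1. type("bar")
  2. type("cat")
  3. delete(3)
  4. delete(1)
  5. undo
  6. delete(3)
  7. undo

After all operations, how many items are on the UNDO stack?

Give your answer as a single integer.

Answer: 3

Derivation:
After op 1 (type): buf='bar' undo_depth=1 redo_depth=0
After op 2 (type): buf='barcat' undo_depth=2 redo_depth=0
After op 3 (delete): buf='bar' undo_depth=3 redo_depth=0
After op 4 (delete): buf='ba' undo_depth=4 redo_depth=0
After op 5 (undo): buf='bar' undo_depth=3 redo_depth=1
After op 6 (delete): buf='(empty)' undo_depth=4 redo_depth=0
After op 7 (undo): buf='bar' undo_depth=3 redo_depth=1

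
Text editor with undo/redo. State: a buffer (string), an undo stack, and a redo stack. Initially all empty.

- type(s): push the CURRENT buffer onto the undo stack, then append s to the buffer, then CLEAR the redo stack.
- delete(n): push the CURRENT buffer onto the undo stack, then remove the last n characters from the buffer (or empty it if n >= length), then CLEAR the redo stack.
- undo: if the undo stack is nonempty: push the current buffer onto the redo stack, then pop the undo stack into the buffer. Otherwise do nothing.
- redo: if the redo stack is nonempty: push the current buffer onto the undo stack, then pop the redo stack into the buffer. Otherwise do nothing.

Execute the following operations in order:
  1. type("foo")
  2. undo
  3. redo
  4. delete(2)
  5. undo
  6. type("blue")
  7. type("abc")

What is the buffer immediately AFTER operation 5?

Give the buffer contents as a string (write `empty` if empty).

Answer: foo

Derivation:
After op 1 (type): buf='foo' undo_depth=1 redo_depth=0
After op 2 (undo): buf='(empty)' undo_depth=0 redo_depth=1
After op 3 (redo): buf='foo' undo_depth=1 redo_depth=0
After op 4 (delete): buf='f' undo_depth=2 redo_depth=0
After op 5 (undo): buf='foo' undo_depth=1 redo_depth=1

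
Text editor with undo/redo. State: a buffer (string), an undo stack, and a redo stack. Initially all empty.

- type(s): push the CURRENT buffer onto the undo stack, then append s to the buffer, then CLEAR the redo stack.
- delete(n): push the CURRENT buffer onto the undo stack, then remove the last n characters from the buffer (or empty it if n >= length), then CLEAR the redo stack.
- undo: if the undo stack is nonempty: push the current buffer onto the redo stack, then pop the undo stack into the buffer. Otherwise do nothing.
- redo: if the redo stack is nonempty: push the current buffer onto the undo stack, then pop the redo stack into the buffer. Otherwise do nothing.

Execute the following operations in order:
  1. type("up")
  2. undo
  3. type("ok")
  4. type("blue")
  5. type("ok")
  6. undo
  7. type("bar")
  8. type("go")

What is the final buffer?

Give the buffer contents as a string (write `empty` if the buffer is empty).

After op 1 (type): buf='up' undo_depth=1 redo_depth=0
After op 2 (undo): buf='(empty)' undo_depth=0 redo_depth=1
After op 3 (type): buf='ok' undo_depth=1 redo_depth=0
After op 4 (type): buf='okblue' undo_depth=2 redo_depth=0
After op 5 (type): buf='okblueok' undo_depth=3 redo_depth=0
After op 6 (undo): buf='okblue' undo_depth=2 redo_depth=1
After op 7 (type): buf='okbluebar' undo_depth=3 redo_depth=0
After op 8 (type): buf='okbluebargo' undo_depth=4 redo_depth=0

Answer: okbluebargo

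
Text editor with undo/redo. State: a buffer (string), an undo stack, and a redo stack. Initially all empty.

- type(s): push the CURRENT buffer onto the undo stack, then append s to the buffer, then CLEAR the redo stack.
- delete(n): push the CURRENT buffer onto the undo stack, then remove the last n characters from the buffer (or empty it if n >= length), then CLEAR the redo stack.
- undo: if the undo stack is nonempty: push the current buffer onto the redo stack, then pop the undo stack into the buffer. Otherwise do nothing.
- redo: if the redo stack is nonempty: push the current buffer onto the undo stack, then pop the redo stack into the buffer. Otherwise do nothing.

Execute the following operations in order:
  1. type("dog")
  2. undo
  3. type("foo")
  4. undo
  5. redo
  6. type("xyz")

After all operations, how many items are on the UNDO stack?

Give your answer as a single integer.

After op 1 (type): buf='dog' undo_depth=1 redo_depth=0
After op 2 (undo): buf='(empty)' undo_depth=0 redo_depth=1
After op 3 (type): buf='foo' undo_depth=1 redo_depth=0
After op 4 (undo): buf='(empty)' undo_depth=0 redo_depth=1
After op 5 (redo): buf='foo' undo_depth=1 redo_depth=0
After op 6 (type): buf='fooxyz' undo_depth=2 redo_depth=0

Answer: 2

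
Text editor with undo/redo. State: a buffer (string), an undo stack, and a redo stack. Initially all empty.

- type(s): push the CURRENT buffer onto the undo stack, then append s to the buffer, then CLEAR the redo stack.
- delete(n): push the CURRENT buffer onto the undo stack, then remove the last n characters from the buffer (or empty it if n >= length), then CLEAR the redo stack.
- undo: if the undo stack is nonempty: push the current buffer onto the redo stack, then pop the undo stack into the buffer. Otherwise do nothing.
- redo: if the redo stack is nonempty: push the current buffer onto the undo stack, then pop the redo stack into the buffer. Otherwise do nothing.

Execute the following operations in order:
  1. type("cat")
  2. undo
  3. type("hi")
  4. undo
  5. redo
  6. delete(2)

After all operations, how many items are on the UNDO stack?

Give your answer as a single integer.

After op 1 (type): buf='cat' undo_depth=1 redo_depth=0
After op 2 (undo): buf='(empty)' undo_depth=0 redo_depth=1
After op 3 (type): buf='hi' undo_depth=1 redo_depth=0
After op 4 (undo): buf='(empty)' undo_depth=0 redo_depth=1
After op 5 (redo): buf='hi' undo_depth=1 redo_depth=0
After op 6 (delete): buf='(empty)' undo_depth=2 redo_depth=0

Answer: 2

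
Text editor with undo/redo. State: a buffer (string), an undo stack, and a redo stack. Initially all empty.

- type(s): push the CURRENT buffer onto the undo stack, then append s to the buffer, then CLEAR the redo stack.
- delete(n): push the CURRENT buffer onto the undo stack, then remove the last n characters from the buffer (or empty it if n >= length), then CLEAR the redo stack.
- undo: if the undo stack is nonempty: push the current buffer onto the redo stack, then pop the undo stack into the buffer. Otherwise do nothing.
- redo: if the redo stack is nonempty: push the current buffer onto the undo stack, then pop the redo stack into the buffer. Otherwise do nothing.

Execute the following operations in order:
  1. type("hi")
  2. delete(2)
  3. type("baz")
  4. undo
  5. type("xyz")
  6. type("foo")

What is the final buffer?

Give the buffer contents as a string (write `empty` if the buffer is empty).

After op 1 (type): buf='hi' undo_depth=1 redo_depth=0
After op 2 (delete): buf='(empty)' undo_depth=2 redo_depth=0
After op 3 (type): buf='baz' undo_depth=3 redo_depth=0
After op 4 (undo): buf='(empty)' undo_depth=2 redo_depth=1
After op 5 (type): buf='xyz' undo_depth=3 redo_depth=0
After op 6 (type): buf='xyzfoo' undo_depth=4 redo_depth=0

Answer: xyzfoo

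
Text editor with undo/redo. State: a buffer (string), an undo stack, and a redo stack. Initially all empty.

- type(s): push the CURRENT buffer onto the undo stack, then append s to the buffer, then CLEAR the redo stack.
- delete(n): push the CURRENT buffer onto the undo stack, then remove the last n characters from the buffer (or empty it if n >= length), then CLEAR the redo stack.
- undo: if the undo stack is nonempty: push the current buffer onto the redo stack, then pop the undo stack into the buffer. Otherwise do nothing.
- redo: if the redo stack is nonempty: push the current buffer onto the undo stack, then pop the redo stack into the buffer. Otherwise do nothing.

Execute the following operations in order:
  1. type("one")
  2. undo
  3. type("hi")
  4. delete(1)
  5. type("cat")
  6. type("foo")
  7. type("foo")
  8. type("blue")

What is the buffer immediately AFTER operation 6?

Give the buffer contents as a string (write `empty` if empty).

After op 1 (type): buf='one' undo_depth=1 redo_depth=0
After op 2 (undo): buf='(empty)' undo_depth=0 redo_depth=1
After op 3 (type): buf='hi' undo_depth=1 redo_depth=0
After op 4 (delete): buf='h' undo_depth=2 redo_depth=0
After op 5 (type): buf='hcat' undo_depth=3 redo_depth=0
After op 6 (type): buf='hcatfoo' undo_depth=4 redo_depth=0

Answer: hcatfoo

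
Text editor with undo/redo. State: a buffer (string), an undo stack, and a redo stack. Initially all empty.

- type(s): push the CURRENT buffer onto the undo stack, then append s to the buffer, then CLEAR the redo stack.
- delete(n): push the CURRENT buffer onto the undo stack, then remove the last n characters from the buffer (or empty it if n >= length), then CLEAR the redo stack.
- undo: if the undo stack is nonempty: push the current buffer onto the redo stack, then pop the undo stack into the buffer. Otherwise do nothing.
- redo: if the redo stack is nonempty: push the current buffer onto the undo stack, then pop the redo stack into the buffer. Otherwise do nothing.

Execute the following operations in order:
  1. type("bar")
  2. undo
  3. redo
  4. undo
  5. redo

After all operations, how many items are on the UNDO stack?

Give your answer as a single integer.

After op 1 (type): buf='bar' undo_depth=1 redo_depth=0
After op 2 (undo): buf='(empty)' undo_depth=0 redo_depth=1
After op 3 (redo): buf='bar' undo_depth=1 redo_depth=0
After op 4 (undo): buf='(empty)' undo_depth=0 redo_depth=1
After op 5 (redo): buf='bar' undo_depth=1 redo_depth=0

Answer: 1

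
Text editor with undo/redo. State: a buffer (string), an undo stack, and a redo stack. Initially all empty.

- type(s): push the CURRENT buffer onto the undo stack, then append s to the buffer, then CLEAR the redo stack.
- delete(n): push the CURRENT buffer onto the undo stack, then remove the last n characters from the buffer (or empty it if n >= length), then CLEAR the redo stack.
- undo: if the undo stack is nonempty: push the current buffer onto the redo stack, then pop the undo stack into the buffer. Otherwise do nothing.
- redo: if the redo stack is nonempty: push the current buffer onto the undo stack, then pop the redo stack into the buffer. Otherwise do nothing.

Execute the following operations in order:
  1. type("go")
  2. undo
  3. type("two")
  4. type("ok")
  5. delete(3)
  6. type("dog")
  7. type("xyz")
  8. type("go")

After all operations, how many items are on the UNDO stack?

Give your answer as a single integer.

Answer: 6

Derivation:
After op 1 (type): buf='go' undo_depth=1 redo_depth=0
After op 2 (undo): buf='(empty)' undo_depth=0 redo_depth=1
After op 3 (type): buf='two' undo_depth=1 redo_depth=0
After op 4 (type): buf='twook' undo_depth=2 redo_depth=0
After op 5 (delete): buf='tw' undo_depth=3 redo_depth=0
After op 6 (type): buf='twdog' undo_depth=4 redo_depth=0
After op 7 (type): buf='twdogxyz' undo_depth=5 redo_depth=0
After op 8 (type): buf='twdogxyzgo' undo_depth=6 redo_depth=0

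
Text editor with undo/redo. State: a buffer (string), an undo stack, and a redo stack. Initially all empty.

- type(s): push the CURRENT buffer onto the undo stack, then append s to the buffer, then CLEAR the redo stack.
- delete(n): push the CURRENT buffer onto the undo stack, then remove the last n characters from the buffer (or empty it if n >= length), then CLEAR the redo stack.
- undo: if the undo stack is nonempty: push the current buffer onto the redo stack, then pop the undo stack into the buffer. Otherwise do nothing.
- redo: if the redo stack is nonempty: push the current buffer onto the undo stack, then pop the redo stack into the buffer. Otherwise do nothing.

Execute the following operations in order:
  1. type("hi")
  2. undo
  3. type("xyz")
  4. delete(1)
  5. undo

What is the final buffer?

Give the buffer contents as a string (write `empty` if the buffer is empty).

After op 1 (type): buf='hi' undo_depth=1 redo_depth=0
After op 2 (undo): buf='(empty)' undo_depth=0 redo_depth=1
After op 3 (type): buf='xyz' undo_depth=1 redo_depth=0
After op 4 (delete): buf='xy' undo_depth=2 redo_depth=0
After op 5 (undo): buf='xyz' undo_depth=1 redo_depth=1

Answer: xyz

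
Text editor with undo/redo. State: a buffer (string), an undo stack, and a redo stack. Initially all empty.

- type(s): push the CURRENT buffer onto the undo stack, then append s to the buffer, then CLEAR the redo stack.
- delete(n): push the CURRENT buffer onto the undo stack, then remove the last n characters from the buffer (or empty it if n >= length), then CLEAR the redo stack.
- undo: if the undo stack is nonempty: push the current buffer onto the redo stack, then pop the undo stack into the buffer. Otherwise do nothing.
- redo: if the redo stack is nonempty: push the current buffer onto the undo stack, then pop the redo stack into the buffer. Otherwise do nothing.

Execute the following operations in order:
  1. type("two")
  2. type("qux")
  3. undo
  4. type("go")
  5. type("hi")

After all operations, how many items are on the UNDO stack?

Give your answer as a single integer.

Answer: 3

Derivation:
After op 1 (type): buf='two' undo_depth=1 redo_depth=0
After op 2 (type): buf='twoqux' undo_depth=2 redo_depth=0
After op 3 (undo): buf='two' undo_depth=1 redo_depth=1
After op 4 (type): buf='twogo' undo_depth=2 redo_depth=0
After op 5 (type): buf='twogohi' undo_depth=3 redo_depth=0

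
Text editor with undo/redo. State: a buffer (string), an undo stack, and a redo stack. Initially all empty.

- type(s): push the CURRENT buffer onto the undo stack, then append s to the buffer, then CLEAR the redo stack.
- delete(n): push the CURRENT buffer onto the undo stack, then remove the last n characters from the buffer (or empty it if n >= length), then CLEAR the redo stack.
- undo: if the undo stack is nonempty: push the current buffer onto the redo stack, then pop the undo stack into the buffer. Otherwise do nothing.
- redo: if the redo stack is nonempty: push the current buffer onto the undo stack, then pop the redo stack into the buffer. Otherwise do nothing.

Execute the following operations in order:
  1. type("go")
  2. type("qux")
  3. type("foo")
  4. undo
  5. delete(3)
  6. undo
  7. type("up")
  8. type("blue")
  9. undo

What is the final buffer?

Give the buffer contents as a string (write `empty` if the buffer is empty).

After op 1 (type): buf='go' undo_depth=1 redo_depth=0
After op 2 (type): buf='goqux' undo_depth=2 redo_depth=0
After op 3 (type): buf='goquxfoo' undo_depth=3 redo_depth=0
After op 4 (undo): buf='goqux' undo_depth=2 redo_depth=1
After op 5 (delete): buf='go' undo_depth=3 redo_depth=0
After op 6 (undo): buf='goqux' undo_depth=2 redo_depth=1
After op 7 (type): buf='goquxup' undo_depth=3 redo_depth=0
After op 8 (type): buf='goquxupblue' undo_depth=4 redo_depth=0
After op 9 (undo): buf='goquxup' undo_depth=3 redo_depth=1

Answer: goquxup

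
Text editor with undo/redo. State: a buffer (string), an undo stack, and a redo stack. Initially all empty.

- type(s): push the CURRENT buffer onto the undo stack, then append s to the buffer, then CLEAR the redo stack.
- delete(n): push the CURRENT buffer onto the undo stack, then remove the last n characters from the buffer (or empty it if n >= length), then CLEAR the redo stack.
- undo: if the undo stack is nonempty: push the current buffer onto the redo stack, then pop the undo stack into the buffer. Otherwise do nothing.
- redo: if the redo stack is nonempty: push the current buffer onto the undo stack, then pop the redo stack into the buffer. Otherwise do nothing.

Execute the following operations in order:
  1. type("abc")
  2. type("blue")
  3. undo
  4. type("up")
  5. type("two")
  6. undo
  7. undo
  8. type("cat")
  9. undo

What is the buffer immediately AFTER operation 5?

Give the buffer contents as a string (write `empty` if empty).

Answer: abcuptwo

Derivation:
After op 1 (type): buf='abc' undo_depth=1 redo_depth=0
After op 2 (type): buf='abcblue' undo_depth=2 redo_depth=0
After op 3 (undo): buf='abc' undo_depth=1 redo_depth=1
After op 4 (type): buf='abcup' undo_depth=2 redo_depth=0
After op 5 (type): buf='abcuptwo' undo_depth=3 redo_depth=0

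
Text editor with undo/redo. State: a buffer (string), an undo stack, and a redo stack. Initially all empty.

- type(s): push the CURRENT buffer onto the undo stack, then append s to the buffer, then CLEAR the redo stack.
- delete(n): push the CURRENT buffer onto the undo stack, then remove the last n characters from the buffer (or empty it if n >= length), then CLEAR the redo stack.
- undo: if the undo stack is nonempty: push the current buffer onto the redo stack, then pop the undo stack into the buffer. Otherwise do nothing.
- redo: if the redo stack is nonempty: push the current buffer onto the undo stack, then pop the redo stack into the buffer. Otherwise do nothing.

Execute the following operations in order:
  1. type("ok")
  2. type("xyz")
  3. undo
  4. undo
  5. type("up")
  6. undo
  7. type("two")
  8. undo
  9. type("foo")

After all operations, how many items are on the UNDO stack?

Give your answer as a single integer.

After op 1 (type): buf='ok' undo_depth=1 redo_depth=0
After op 2 (type): buf='okxyz' undo_depth=2 redo_depth=0
After op 3 (undo): buf='ok' undo_depth=1 redo_depth=1
After op 4 (undo): buf='(empty)' undo_depth=0 redo_depth=2
After op 5 (type): buf='up' undo_depth=1 redo_depth=0
After op 6 (undo): buf='(empty)' undo_depth=0 redo_depth=1
After op 7 (type): buf='two' undo_depth=1 redo_depth=0
After op 8 (undo): buf='(empty)' undo_depth=0 redo_depth=1
After op 9 (type): buf='foo' undo_depth=1 redo_depth=0

Answer: 1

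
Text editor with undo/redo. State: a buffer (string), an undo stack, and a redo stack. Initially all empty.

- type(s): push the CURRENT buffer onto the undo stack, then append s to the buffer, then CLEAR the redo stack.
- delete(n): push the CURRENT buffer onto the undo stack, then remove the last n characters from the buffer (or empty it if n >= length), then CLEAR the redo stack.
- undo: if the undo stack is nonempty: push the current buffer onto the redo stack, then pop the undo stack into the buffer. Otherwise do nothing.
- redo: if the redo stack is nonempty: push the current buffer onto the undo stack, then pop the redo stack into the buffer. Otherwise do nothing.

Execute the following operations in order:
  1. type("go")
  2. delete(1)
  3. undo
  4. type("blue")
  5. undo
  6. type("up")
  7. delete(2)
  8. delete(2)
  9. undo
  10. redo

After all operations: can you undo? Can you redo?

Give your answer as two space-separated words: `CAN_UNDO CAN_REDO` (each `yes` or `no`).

After op 1 (type): buf='go' undo_depth=1 redo_depth=0
After op 2 (delete): buf='g' undo_depth=2 redo_depth=0
After op 3 (undo): buf='go' undo_depth=1 redo_depth=1
After op 4 (type): buf='goblue' undo_depth=2 redo_depth=0
After op 5 (undo): buf='go' undo_depth=1 redo_depth=1
After op 6 (type): buf='goup' undo_depth=2 redo_depth=0
After op 7 (delete): buf='go' undo_depth=3 redo_depth=0
After op 8 (delete): buf='(empty)' undo_depth=4 redo_depth=0
After op 9 (undo): buf='go' undo_depth=3 redo_depth=1
After op 10 (redo): buf='(empty)' undo_depth=4 redo_depth=0

Answer: yes no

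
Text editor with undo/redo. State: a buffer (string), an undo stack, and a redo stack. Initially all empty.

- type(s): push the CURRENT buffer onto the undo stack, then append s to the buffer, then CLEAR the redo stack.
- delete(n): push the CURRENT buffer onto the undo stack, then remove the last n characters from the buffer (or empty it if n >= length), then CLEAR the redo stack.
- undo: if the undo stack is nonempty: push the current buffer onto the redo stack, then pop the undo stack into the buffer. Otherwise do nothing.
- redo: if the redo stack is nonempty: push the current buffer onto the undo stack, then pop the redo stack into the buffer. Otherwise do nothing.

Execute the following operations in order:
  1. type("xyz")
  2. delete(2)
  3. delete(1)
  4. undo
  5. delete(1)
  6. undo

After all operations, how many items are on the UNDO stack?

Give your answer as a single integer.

After op 1 (type): buf='xyz' undo_depth=1 redo_depth=0
After op 2 (delete): buf='x' undo_depth=2 redo_depth=0
After op 3 (delete): buf='(empty)' undo_depth=3 redo_depth=0
After op 4 (undo): buf='x' undo_depth=2 redo_depth=1
After op 5 (delete): buf='(empty)' undo_depth=3 redo_depth=0
After op 6 (undo): buf='x' undo_depth=2 redo_depth=1

Answer: 2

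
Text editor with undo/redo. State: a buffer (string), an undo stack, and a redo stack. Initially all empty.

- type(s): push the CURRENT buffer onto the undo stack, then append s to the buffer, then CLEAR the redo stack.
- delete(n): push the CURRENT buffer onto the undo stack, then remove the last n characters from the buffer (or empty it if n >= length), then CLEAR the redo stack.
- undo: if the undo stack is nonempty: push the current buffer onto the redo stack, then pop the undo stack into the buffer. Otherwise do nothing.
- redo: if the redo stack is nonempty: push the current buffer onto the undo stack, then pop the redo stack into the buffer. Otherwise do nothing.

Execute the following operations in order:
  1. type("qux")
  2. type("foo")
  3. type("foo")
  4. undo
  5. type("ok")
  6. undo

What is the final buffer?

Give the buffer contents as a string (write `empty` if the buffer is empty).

Answer: quxfoo

Derivation:
After op 1 (type): buf='qux' undo_depth=1 redo_depth=0
After op 2 (type): buf='quxfoo' undo_depth=2 redo_depth=0
After op 3 (type): buf='quxfoofoo' undo_depth=3 redo_depth=0
After op 4 (undo): buf='quxfoo' undo_depth=2 redo_depth=1
After op 5 (type): buf='quxfoook' undo_depth=3 redo_depth=0
After op 6 (undo): buf='quxfoo' undo_depth=2 redo_depth=1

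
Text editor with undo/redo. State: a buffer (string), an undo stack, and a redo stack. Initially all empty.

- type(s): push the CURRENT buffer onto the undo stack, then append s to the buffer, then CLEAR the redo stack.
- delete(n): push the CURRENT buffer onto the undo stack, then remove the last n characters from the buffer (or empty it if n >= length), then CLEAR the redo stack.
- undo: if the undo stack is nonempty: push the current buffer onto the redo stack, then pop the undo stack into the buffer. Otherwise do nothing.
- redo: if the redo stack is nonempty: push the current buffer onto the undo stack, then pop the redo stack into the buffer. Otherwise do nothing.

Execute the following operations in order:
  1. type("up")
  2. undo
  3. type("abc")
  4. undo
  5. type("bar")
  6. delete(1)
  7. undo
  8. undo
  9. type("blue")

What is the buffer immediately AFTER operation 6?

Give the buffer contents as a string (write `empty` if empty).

After op 1 (type): buf='up' undo_depth=1 redo_depth=0
After op 2 (undo): buf='(empty)' undo_depth=0 redo_depth=1
After op 3 (type): buf='abc' undo_depth=1 redo_depth=0
After op 4 (undo): buf='(empty)' undo_depth=0 redo_depth=1
After op 5 (type): buf='bar' undo_depth=1 redo_depth=0
After op 6 (delete): buf='ba' undo_depth=2 redo_depth=0

Answer: ba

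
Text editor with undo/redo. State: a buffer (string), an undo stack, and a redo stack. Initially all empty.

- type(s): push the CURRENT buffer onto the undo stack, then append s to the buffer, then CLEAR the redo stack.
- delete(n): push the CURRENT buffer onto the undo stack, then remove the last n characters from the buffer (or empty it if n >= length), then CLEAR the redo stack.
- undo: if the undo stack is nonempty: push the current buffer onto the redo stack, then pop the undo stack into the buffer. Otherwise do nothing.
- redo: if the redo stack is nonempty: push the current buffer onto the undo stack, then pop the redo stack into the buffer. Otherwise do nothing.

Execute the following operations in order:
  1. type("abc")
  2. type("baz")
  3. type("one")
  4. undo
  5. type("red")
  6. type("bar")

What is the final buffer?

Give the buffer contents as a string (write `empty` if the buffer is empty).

Answer: abcbazredbar

Derivation:
After op 1 (type): buf='abc' undo_depth=1 redo_depth=0
After op 2 (type): buf='abcbaz' undo_depth=2 redo_depth=0
After op 3 (type): buf='abcbazone' undo_depth=3 redo_depth=0
After op 4 (undo): buf='abcbaz' undo_depth=2 redo_depth=1
After op 5 (type): buf='abcbazred' undo_depth=3 redo_depth=0
After op 6 (type): buf='abcbazredbar' undo_depth=4 redo_depth=0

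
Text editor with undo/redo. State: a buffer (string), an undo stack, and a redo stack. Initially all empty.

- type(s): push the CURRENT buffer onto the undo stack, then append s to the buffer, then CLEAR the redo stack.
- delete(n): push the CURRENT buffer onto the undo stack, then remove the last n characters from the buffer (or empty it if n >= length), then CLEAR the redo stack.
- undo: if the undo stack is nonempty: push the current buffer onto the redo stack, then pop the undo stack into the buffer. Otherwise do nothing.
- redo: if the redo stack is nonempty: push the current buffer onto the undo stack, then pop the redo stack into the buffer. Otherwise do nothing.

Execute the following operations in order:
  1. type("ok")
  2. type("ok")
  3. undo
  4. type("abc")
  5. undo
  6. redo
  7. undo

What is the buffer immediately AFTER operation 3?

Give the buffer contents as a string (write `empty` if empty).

After op 1 (type): buf='ok' undo_depth=1 redo_depth=0
After op 2 (type): buf='okok' undo_depth=2 redo_depth=0
After op 3 (undo): buf='ok' undo_depth=1 redo_depth=1

Answer: ok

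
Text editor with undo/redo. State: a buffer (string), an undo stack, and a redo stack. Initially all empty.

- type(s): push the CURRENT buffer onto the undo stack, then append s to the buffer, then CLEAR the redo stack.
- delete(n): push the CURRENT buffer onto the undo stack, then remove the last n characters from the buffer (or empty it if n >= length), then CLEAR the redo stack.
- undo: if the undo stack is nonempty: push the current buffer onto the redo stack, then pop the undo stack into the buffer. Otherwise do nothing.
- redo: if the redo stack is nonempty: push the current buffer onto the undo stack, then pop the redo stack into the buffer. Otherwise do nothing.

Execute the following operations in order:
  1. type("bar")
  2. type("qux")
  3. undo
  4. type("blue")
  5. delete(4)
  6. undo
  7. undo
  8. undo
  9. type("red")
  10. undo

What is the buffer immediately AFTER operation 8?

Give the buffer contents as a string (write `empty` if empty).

Answer: empty

Derivation:
After op 1 (type): buf='bar' undo_depth=1 redo_depth=0
After op 2 (type): buf='barqux' undo_depth=2 redo_depth=0
After op 3 (undo): buf='bar' undo_depth=1 redo_depth=1
After op 4 (type): buf='barblue' undo_depth=2 redo_depth=0
After op 5 (delete): buf='bar' undo_depth=3 redo_depth=0
After op 6 (undo): buf='barblue' undo_depth=2 redo_depth=1
After op 7 (undo): buf='bar' undo_depth=1 redo_depth=2
After op 8 (undo): buf='(empty)' undo_depth=0 redo_depth=3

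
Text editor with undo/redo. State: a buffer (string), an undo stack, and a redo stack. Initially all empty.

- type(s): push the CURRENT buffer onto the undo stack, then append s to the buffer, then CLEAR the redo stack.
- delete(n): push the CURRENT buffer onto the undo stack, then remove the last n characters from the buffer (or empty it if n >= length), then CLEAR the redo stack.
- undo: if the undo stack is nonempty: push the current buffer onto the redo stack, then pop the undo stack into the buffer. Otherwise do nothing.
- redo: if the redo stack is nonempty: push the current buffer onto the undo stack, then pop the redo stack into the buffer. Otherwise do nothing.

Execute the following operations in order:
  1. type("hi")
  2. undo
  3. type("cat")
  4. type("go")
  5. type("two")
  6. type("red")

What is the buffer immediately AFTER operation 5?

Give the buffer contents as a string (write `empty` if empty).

After op 1 (type): buf='hi' undo_depth=1 redo_depth=0
After op 2 (undo): buf='(empty)' undo_depth=0 redo_depth=1
After op 3 (type): buf='cat' undo_depth=1 redo_depth=0
After op 4 (type): buf='catgo' undo_depth=2 redo_depth=0
After op 5 (type): buf='catgotwo' undo_depth=3 redo_depth=0

Answer: catgotwo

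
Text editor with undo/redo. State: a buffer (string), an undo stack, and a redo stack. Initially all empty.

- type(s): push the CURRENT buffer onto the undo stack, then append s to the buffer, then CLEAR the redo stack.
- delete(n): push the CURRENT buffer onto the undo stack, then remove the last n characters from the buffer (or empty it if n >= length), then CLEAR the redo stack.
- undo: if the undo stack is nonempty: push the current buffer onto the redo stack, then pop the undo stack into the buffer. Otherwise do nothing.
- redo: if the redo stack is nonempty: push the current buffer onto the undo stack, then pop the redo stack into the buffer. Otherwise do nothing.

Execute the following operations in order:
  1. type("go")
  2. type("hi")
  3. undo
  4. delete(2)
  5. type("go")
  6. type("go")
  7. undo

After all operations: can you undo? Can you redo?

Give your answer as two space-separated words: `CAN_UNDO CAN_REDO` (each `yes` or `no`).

Answer: yes yes

Derivation:
After op 1 (type): buf='go' undo_depth=1 redo_depth=0
After op 2 (type): buf='gohi' undo_depth=2 redo_depth=0
After op 3 (undo): buf='go' undo_depth=1 redo_depth=1
After op 4 (delete): buf='(empty)' undo_depth=2 redo_depth=0
After op 5 (type): buf='go' undo_depth=3 redo_depth=0
After op 6 (type): buf='gogo' undo_depth=4 redo_depth=0
After op 7 (undo): buf='go' undo_depth=3 redo_depth=1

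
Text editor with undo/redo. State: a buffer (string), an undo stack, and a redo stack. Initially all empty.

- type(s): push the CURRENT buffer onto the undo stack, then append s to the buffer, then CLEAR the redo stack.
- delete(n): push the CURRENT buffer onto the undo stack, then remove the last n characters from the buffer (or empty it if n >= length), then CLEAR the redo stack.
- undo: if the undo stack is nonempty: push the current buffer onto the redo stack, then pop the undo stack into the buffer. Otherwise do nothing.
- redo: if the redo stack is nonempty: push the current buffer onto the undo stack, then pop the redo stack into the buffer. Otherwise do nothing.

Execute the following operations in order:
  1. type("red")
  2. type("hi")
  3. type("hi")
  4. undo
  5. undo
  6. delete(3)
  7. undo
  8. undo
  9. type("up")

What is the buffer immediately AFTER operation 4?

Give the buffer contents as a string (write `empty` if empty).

Answer: redhi

Derivation:
After op 1 (type): buf='red' undo_depth=1 redo_depth=0
After op 2 (type): buf='redhi' undo_depth=2 redo_depth=0
After op 3 (type): buf='redhihi' undo_depth=3 redo_depth=0
After op 4 (undo): buf='redhi' undo_depth=2 redo_depth=1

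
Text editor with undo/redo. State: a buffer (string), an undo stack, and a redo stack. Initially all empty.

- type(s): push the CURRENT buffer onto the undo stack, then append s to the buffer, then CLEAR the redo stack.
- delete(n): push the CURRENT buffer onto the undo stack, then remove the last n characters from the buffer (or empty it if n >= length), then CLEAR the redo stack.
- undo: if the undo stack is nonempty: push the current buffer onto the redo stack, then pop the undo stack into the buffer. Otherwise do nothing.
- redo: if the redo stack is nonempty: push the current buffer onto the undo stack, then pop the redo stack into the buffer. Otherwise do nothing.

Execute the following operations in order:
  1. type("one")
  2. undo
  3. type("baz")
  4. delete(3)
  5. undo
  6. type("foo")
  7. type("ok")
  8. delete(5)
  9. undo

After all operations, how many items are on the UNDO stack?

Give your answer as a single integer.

After op 1 (type): buf='one' undo_depth=1 redo_depth=0
After op 2 (undo): buf='(empty)' undo_depth=0 redo_depth=1
After op 3 (type): buf='baz' undo_depth=1 redo_depth=0
After op 4 (delete): buf='(empty)' undo_depth=2 redo_depth=0
After op 5 (undo): buf='baz' undo_depth=1 redo_depth=1
After op 6 (type): buf='bazfoo' undo_depth=2 redo_depth=0
After op 7 (type): buf='bazfoook' undo_depth=3 redo_depth=0
After op 8 (delete): buf='baz' undo_depth=4 redo_depth=0
After op 9 (undo): buf='bazfoook' undo_depth=3 redo_depth=1

Answer: 3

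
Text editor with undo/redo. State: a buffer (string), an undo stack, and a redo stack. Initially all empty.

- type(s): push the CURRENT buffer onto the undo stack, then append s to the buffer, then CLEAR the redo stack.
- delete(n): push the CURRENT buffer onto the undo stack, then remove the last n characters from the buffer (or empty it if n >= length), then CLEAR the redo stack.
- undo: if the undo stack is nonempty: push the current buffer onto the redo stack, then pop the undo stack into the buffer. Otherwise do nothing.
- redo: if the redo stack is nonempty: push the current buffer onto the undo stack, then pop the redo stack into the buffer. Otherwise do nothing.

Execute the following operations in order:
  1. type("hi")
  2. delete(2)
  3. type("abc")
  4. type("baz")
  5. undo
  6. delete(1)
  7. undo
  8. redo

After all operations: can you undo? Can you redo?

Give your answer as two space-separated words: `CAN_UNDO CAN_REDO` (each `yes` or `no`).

Answer: yes no

Derivation:
After op 1 (type): buf='hi' undo_depth=1 redo_depth=0
After op 2 (delete): buf='(empty)' undo_depth=2 redo_depth=0
After op 3 (type): buf='abc' undo_depth=3 redo_depth=0
After op 4 (type): buf='abcbaz' undo_depth=4 redo_depth=0
After op 5 (undo): buf='abc' undo_depth=3 redo_depth=1
After op 6 (delete): buf='ab' undo_depth=4 redo_depth=0
After op 7 (undo): buf='abc' undo_depth=3 redo_depth=1
After op 8 (redo): buf='ab' undo_depth=4 redo_depth=0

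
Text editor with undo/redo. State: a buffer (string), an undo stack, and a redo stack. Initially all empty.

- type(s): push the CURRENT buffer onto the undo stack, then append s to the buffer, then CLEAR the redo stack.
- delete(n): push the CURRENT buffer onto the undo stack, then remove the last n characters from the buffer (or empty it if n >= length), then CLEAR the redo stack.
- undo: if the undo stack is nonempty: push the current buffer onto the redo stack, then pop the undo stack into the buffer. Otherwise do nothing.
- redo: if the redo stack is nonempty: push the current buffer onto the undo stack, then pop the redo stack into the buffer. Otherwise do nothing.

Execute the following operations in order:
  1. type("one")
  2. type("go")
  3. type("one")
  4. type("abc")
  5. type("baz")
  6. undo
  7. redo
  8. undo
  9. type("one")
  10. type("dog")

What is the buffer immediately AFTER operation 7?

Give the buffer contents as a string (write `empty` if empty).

Answer: onegooneabcbaz

Derivation:
After op 1 (type): buf='one' undo_depth=1 redo_depth=0
After op 2 (type): buf='onego' undo_depth=2 redo_depth=0
After op 3 (type): buf='onegoone' undo_depth=3 redo_depth=0
After op 4 (type): buf='onegooneabc' undo_depth=4 redo_depth=0
After op 5 (type): buf='onegooneabcbaz' undo_depth=5 redo_depth=0
After op 6 (undo): buf='onegooneabc' undo_depth=4 redo_depth=1
After op 7 (redo): buf='onegooneabcbaz' undo_depth=5 redo_depth=0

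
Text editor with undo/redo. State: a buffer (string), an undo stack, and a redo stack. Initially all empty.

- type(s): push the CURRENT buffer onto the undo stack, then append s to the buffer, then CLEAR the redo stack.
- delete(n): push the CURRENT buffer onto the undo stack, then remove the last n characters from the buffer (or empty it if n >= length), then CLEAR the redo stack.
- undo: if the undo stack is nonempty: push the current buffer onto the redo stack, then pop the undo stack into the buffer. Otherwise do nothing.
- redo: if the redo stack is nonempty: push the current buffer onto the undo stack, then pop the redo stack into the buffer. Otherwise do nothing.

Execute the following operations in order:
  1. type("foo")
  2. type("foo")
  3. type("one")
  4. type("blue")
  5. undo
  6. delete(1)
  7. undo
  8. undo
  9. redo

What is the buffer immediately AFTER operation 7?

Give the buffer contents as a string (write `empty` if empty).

After op 1 (type): buf='foo' undo_depth=1 redo_depth=0
After op 2 (type): buf='foofoo' undo_depth=2 redo_depth=0
After op 3 (type): buf='foofooone' undo_depth=3 redo_depth=0
After op 4 (type): buf='foofoooneblue' undo_depth=4 redo_depth=0
After op 5 (undo): buf='foofooone' undo_depth=3 redo_depth=1
After op 6 (delete): buf='foofooon' undo_depth=4 redo_depth=0
After op 7 (undo): buf='foofooone' undo_depth=3 redo_depth=1

Answer: foofooone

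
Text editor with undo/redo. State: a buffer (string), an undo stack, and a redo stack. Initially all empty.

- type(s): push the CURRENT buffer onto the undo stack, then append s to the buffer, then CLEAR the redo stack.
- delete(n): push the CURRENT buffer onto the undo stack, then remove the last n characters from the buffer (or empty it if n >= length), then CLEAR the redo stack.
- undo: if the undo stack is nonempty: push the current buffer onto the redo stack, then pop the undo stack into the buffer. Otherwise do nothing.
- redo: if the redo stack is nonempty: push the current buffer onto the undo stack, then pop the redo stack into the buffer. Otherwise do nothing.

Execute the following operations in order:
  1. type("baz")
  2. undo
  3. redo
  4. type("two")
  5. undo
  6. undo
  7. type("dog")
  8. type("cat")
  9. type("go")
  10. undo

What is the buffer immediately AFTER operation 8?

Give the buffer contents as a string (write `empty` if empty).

Answer: dogcat

Derivation:
After op 1 (type): buf='baz' undo_depth=1 redo_depth=0
After op 2 (undo): buf='(empty)' undo_depth=0 redo_depth=1
After op 3 (redo): buf='baz' undo_depth=1 redo_depth=0
After op 4 (type): buf='baztwo' undo_depth=2 redo_depth=0
After op 5 (undo): buf='baz' undo_depth=1 redo_depth=1
After op 6 (undo): buf='(empty)' undo_depth=0 redo_depth=2
After op 7 (type): buf='dog' undo_depth=1 redo_depth=0
After op 8 (type): buf='dogcat' undo_depth=2 redo_depth=0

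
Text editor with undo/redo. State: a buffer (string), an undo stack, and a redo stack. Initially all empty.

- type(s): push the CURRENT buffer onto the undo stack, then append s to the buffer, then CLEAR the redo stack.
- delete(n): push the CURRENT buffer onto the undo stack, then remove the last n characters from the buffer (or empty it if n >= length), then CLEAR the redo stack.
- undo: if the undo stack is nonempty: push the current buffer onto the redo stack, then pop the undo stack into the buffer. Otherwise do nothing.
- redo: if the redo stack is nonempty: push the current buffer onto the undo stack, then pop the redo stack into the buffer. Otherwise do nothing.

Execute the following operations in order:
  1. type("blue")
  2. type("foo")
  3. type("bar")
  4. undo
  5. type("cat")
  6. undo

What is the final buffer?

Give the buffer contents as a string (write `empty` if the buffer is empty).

Answer: bluefoo

Derivation:
After op 1 (type): buf='blue' undo_depth=1 redo_depth=0
After op 2 (type): buf='bluefoo' undo_depth=2 redo_depth=0
After op 3 (type): buf='bluefoobar' undo_depth=3 redo_depth=0
After op 4 (undo): buf='bluefoo' undo_depth=2 redo_depth=1
After op 5 (type): buf='bluefoocat' undo_depth=3 redo_depth=0
After op 6 (undo): buf='bluefoo' undo_depth=2 redo_depth=1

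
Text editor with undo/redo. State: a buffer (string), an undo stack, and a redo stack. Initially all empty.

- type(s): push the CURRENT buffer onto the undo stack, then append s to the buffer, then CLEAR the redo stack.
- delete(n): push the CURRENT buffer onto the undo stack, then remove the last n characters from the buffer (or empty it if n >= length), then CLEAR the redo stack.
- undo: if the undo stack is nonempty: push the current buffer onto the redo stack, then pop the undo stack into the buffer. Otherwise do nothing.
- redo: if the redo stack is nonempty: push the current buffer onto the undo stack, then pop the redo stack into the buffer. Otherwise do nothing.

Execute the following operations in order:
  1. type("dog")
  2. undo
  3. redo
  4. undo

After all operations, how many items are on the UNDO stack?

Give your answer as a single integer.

After op 1 (type): buf='dog' undo_depth=1 redo_depth=0
After op 2 (undo): buf='(empty)' undo_depth=0 redo_depth=1
After op 3 (redo): buf='dog' undo_depth=1 redo_depth=0
After op 4 (undo): buf='(empty)' undo_depth=0 redo_depth=1

Answer: 0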